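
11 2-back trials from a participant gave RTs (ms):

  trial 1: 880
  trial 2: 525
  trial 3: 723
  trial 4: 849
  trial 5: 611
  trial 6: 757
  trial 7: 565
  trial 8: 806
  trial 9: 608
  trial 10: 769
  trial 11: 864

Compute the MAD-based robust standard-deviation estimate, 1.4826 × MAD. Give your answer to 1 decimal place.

Sorted: 525, 565, 608, 611, 723, 757, 769, 806, 849, 864, 880 → median = 757
|x − 757| sorted: 0, 12, 34, 49, 92, 107, 123, 146, 149, 192, 232 → MAD = 107
Robust SD ≈ 1.4826 × 107 = 158.638

158.6 ms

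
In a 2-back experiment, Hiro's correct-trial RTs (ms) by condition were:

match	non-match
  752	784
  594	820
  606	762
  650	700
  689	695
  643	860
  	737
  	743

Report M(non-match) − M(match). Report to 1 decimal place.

M(match) = 3934/6 = 655.667
M(non-match) = 6101/8 = 762.625
Difference = 762.625 − 655.667 = 106.958 ms

107.0 ms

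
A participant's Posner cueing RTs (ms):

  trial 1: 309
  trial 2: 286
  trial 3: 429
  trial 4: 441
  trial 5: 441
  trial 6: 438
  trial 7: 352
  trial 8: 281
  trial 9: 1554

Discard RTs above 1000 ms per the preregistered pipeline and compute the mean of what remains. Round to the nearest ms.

Excluded: 1554
Retained (n=8): Σ = 2977
Mean = 2977/8 = 372.1250

372 ms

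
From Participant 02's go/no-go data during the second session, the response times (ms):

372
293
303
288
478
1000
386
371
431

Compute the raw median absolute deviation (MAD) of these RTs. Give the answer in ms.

69 ms

Sorted: 288, 293, 303, 371, 372, 386, 431, 478, 1000 → median = 372
|x − 372|: 0, 79, 69, 84, 106, 628, 14, 1, 59
Sorted deviations: 0, 1, 14, 59, 69, 79, 84, 106, 628 → MAD = 69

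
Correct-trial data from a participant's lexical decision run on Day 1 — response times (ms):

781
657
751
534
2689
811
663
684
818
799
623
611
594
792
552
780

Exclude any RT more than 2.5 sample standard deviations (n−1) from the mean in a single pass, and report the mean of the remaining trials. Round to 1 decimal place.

n = 16, ΣRT = 13139, M = 821.188
Σ(x−M)² = 3859230.44; s = √(3859230.44/15) = 507.230
Cutoffs: 821.188 ± 2.5·507.230 → [-446.9, 2089.3]
Outside: 2689 → excluded.
Retained (n=15): Σ = 10450, mean = 10450/15 = 696.667

696.7 ms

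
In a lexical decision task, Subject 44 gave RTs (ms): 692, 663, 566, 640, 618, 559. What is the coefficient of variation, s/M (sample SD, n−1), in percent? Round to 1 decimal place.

n = 6, Σ = 3738, M = 623.0000
Σ(x−M)² = 14020.000; s = √(14020.000/5) = 52.9528
CV = 52.9528 / 623.0000 = 0.08500 = 8.500%

8.5%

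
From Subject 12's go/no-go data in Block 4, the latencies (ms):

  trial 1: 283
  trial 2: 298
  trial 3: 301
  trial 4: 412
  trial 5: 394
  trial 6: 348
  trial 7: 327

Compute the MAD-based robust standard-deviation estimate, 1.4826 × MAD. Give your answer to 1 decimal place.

Sorted: 283, 298, 301, 327, 348, 394, 412 → median = 327
|x − 327| sorted: 0, 21, 26, 29, 44, 67, 85 → MAD = 29
Robust SD ≈ 1.4826 × 29 = 42.995

43.0 ms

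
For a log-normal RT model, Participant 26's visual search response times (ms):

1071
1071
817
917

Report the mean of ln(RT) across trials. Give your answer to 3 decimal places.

ln(RT): 6.9763, 6.9763, 6.7056, 6.8211
Σ ln(RT) = 27.4794
Mean = 27.4794/4 = 6.86986

6.870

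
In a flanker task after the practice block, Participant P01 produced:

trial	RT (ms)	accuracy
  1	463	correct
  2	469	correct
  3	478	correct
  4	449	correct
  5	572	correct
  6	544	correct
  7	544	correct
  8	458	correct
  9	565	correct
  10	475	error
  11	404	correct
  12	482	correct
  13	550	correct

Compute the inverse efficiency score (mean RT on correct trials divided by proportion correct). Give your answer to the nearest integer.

Correct trials (n=12): 463, 469, 478, 449, 572, 544, 544, 458, 565, 404, 482, 550
Mean correct RT = 5978/12 = 498.1667 ms
Proportion correct = 12/13
IES = 498.1667 / (12/13) = 539.681 ms

540 ms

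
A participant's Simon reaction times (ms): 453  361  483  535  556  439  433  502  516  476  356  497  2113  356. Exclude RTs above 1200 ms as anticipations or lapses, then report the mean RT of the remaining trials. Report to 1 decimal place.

458.7 ms

Excluded: 2113
Retained (n=13): Σ = 5963
Mean = 5963/13 = 458.6923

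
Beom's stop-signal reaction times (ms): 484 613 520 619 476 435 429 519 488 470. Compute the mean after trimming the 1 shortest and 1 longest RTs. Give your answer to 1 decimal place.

500.6 ms

Sorted: 429, 435, 470, 476, 484, 488, 519, 520, 613, 619
Drop lowest 1 (429) and highest 1 (619)
Remaining (n=8): Σ = 4005, mean = 4005/8 = 500.625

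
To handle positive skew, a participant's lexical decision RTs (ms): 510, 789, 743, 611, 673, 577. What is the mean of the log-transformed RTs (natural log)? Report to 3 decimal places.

6.467

ln(RT): 6.2344, 6.6708, 6.6107, 6.4151, 6.5117, 6.3578
Σ ln(RT) = 38.8006
Mean = 38.8006/6 = 6.46676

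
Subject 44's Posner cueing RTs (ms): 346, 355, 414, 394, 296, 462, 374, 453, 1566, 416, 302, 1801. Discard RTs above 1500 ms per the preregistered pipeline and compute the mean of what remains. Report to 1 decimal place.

381.2 ms

Excluded: 1566, 1801
Retained (n=10): Σ = 3812
Mean = 3812/10 = 381.2000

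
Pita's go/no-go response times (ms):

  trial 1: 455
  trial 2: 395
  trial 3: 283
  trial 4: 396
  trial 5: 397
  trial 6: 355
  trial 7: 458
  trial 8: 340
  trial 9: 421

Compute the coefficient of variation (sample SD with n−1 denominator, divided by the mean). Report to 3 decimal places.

n = 9, Σ = 3500, M = 388.8889
Σ(x−M)² = 25082.889; s = √(25082.889/8) = 55.9943
CV = 55.9943 / 388.8889 = 0.14399

0.144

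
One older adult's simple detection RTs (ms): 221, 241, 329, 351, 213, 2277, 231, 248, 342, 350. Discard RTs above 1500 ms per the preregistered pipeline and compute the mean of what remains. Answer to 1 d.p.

Excluded: 2277
Retained (n=9): Σ = 2526
Mean = 2526/9 = 280.6667

280.7 ms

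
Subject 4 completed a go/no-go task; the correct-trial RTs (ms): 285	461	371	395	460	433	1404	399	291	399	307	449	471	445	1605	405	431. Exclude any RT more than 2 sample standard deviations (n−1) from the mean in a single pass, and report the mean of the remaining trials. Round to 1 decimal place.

400.1 ms

n = 17, ΣRT = 9011, M = 530.059
Σ(x−M)² = 2225966.94; s = √(2225966.94/16) = 372.992
Cutoffs: 530.059 ± 2·372.992 → [-215.9, 1276.0]
Outside: 1404, 1605 → excluded.
Retained (n=15): Σ = 6002, mean = 6002/15 = 400.133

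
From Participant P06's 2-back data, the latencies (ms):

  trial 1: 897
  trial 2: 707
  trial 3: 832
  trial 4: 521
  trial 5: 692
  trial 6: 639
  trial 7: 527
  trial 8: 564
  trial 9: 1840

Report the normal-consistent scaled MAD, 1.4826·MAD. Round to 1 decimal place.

Sorted: 521, 527, 564, 639, 692, 707, 832, 897, 1840 → median = 692
|x − 692| sorted: 0, 15, 53, 128, 140, 165, 171, 205, 1148 → MAD = 140
Robust SD ≈ 1.4826 × 140 = 207.564

207.6 ms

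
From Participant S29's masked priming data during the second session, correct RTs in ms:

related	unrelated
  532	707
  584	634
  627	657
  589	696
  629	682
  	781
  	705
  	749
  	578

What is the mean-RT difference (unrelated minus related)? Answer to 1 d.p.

95.5 ms

M(related) = 2961/5 = 592.200
M(unrelated) = 6189/9 = 687.667
Difference = 687.667 − 592.200 = 95.467 ms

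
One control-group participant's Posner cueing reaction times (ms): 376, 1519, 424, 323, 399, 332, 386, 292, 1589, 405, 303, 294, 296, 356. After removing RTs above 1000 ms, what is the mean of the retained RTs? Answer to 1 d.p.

348.8 ms

Excluded: 1519, 1589
Retained (n=12): Σ = 4186
Mean = 4186/12 = 348.8333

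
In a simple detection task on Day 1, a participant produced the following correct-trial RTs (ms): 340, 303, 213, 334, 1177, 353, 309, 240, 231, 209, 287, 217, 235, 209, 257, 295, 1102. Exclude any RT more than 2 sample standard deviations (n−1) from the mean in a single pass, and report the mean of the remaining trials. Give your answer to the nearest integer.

269 ms

n = 17, ΣRT = 6311, M = 371.235
Σ(x−M)² = 1377371.06; s = √(1377371.06/16) = 293.404
Cutoffs: 371.235 ± 2·293.404 → [-215.6, 958.0]
Outside: 1102, 1177 → excluded.
Retained (n=15): Σ = 4032, mean = 4032/15 = 268.800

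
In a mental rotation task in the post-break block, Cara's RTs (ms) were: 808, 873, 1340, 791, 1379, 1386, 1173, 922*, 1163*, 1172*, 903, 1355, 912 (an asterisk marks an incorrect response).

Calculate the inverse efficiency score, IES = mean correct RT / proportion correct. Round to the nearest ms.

1420 ms

Correct trials (n=10): 808, 873, 1340, 791, 1379, 1386, 1173, 903, 1355, 912
Mean correct RT = 10920/10 = 1092.0000 ms
Proportion correct = 10/13
IES = 1092.0000 / (10/13) = 1419.600 ms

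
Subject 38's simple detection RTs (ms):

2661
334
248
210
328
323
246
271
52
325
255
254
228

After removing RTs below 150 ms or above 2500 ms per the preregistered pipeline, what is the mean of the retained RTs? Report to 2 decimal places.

Excluded: 52, 2661
Retained (n=11): Σ = 3022
Mean = 3022/11 = 274.7273

274.73 ms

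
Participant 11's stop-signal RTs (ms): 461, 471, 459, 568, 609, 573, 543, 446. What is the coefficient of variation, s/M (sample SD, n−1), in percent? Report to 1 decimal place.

n = 8, Σ = 4130, M = 516.2500
Σ(x−M)² = 28529.500; s = √(28529.500/7) = 63.8408
CV = 63.8408 / 516.2500 = 0.12366 = 12.366%

12.4%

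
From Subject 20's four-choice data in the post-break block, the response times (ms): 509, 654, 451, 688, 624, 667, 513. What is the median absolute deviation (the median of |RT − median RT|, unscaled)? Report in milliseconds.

64 ms

Sorted: 451, 509, 513, 624, 654, 667, 688 → median = 624
|x − 624|: 115, 30, 173, 64, 0, 43, 111
Sorted deviations: 0, 30, 43, 64, 111, 115, 173 → MAD = 64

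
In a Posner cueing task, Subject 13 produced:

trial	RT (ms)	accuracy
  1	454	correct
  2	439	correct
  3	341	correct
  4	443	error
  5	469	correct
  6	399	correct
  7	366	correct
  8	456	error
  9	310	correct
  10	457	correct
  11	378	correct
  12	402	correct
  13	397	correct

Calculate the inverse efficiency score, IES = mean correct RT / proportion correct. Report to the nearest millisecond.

474 ms

Correct trials (n=11): 454, 439, 341, 469, 399, 366, 310, 457, 378, 402, 397
Mean correct RT = 4412/11 = 401.0909 ms
Proportion correct = 11/13
IES = 401.0909 / (11/13) = 474.017 ms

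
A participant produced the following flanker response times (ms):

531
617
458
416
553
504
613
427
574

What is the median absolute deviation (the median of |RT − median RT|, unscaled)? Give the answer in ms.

73 ms

Sorted: 416, 427, 458, 504, 531, 553, 574, 613, 617 → median = 531
|x − 531|: 0, 86, 73, 115, 22, 27, 82, 104, 43
Sorted deviations: 0, 22, 27, 43, 73, 82, 86, 104, 115 → MAD = 73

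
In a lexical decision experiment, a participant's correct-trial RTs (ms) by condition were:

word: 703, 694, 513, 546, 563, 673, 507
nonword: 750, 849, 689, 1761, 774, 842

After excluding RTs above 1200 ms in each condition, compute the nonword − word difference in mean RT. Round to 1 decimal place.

nonword: exclude 1761
M(word) = 4199/7 = 599.857
M(nonword) = 3904/5 = 780.800
Difference = 780.800 − 599.857 = 180.943 ms

180.9 ms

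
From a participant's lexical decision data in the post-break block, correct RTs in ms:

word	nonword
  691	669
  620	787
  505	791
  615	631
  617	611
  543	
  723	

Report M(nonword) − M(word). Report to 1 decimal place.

M(word) = 4314/7 = 616.286
M(nonword) = 3489/5 = 697.800
Difference = 697.800 − 616.286 = 81.514 ms

81.5 ms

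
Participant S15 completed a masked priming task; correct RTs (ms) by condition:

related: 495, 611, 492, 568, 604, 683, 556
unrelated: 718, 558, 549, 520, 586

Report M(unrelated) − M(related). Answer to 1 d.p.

M(related) = 4009/7 = 572.714
M(unrelated) = 2931/5 = 586.200
Difference = 586.200 − 572.714 = 13.486 ms

13.5 ms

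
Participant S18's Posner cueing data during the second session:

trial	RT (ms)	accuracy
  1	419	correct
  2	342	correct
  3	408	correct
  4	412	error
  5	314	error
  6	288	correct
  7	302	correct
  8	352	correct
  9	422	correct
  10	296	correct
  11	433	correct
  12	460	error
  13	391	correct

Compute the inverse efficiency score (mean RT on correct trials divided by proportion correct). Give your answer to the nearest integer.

Correct trials (n=10): 419, 342, 408, 288, 302, 352, 422, 296, 433, 391
Mean correct RT = 3653/10 = 365.3000 ms
Proportion correct = 10/13
IES = 365.3000 / (10/13) = 474.890 ms

475 ms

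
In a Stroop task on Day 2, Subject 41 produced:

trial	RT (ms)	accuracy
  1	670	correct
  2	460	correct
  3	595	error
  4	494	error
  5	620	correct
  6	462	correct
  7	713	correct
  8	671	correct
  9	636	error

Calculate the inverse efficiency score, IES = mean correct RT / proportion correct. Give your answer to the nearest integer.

899 ms

Correct trials (n=6): 670, 460, 620, 462, 713, 671
Mean correct RT = 3596/6 = 599.3333 ms
Proportion correct = 6/9
IES = 599.3333 / (6/9) = 899.000 ms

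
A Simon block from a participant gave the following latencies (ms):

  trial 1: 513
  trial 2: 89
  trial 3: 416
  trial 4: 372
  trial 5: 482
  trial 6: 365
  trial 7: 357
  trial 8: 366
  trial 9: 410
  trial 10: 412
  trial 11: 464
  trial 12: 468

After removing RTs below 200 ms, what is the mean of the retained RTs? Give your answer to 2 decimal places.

Excluded: 89
Retained (n=11): Σ = 4625
Mean = 4625/11 = 420.4545

420.45 ms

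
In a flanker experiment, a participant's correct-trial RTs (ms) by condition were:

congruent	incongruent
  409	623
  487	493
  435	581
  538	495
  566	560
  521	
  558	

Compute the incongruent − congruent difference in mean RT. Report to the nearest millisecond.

M(congruent) = 3514/7 = 502.000
M(incongruent) = 2752/5 = 550.400
Difference = 550.400 − 502.000 = 48.400 ms

48 ms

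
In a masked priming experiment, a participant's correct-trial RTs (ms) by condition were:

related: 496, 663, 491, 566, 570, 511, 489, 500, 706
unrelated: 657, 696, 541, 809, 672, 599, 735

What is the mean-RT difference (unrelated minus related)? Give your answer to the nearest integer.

118 ms

M(related) = 4992/9 = 554.667
M(unrelated) = 4709/7 = 672.714
Difference = 672.714 − 554.667 = 118.048 ms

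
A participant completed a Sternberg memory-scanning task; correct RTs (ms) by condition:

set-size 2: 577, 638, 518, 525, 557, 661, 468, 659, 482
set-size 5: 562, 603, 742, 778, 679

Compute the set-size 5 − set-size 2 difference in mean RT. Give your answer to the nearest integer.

M(set-size 2) = 5085/9 = 565.000
M(set-size 5) = 3364/5 = 672.800
Difference = 672.800 − 565.000 = 107.800 ms

108 ms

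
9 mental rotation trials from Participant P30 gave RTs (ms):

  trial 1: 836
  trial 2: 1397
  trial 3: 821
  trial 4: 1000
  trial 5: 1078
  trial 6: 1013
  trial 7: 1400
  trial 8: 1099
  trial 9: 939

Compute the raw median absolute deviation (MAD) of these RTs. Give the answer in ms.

Sorted: 821, 836, 939, 1000, 1013, 1078, 1099, 1397, 1400 → median = 1013
|x − 1013|: 177, 384, 192, 13, 65, 0, 387, 86, 74
Sorted deviations: 0, 13, 65, 74, 86, 177, 192, 384, 387 → MAD = 86

86 ms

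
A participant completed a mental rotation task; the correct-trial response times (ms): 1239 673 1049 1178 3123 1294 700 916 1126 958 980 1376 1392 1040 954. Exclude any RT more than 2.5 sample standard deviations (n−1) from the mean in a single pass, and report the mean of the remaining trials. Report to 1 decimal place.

n = 15, ΣRT = 17998, M = 1199.867
Σ(x−M)² = 4606351.73; s = √(4606351.73/14) = 573.607
Cutoffs: 1199.867 ± 2.5·573.607 → [-234.2, 2633.9]
Outside: 3123 → excluded.
Retained (n=14): Σ = 14875, mean = 14875/14 = 1062.500

1062.5 ms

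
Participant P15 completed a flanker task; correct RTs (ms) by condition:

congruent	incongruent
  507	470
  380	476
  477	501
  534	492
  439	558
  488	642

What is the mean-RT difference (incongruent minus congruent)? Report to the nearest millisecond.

M(congruent) = 2825/6 = 470.833
M(incongruent) = 3139/6 = 523.167
Difference = 523.167 − 470.833 = 52.333 ms

52 ms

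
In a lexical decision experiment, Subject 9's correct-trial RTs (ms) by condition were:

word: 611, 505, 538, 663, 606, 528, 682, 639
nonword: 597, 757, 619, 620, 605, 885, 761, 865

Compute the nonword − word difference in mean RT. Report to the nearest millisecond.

117 ms

M(word) = 4772/8 = 596.500
M(nonword) = 5709/8 = 713.625
Difference = 713.625 − 596.500 = 117.125 ms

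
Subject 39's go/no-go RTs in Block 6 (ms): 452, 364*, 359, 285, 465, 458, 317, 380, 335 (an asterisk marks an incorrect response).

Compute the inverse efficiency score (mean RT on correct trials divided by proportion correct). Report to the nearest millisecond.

Correct trials (n=8): 452, 359, 285, 465, 458, 317, 380, 335
Mean correct RT = 3051/8 = 381.3750 ms
Proportion correct = 8/9
IES = 381.3750 / (8/9) = 429.047 ms

429 ms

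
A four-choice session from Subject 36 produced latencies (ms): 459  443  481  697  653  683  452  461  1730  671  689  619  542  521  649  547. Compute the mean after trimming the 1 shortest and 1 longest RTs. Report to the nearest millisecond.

580 ms

Sorted: 443, 452, 459, 461, 481, 521, 542, 547, 619, 649, 653, 671, 683, 689, 697, 1730
Drop lowest 1 (443) and highest 1 (1730)
Remaining (n=14): Σ = 8124, mean = 8124/14 = 580.286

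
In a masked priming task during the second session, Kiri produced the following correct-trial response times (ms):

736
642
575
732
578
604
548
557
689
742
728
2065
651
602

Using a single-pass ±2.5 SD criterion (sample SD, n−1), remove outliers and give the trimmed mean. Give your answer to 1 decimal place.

n = 14, ΣRT = 10449, M = 746.357
Σ(x−M)² = 1936775.21; s = √(1936775.21/13) = 385.983
Cutoffs: 746.357 ± 2.5·385.983 → [-218.6, 1711.3]
Outside: 2065 → excluded.
Retained (n=13): Σ = 8384, mean = 8384/13 = 644.923

644.9 ms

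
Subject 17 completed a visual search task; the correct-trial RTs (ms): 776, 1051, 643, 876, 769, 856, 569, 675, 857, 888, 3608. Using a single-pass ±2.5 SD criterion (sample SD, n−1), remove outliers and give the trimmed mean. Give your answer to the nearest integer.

n = 11, ΣRT = 11568, M = 1051.636
Σ(x−M)² = 7366412.55; s = √(7366412.55/10) = 858.278
Cutoffs: 1051.636 ± 2.5·858.278 → [-1094.1, 3197.3]
Outside: 3608 → excluded.
Retained (n=10): Σ = 7960, mean = 7960/10 = 796.000

796 ms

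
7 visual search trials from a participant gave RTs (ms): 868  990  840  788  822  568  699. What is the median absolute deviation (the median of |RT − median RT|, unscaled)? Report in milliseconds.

Sorted: 568, 699, 788, 822, 840, 868, 990 → median = 822
|x − 822|: 46, 168, 18, 34, 0, 254, 123
Sorted deviations: 0, 18, 34, 46, 123, 168, 254 → MAD = 46

46 ms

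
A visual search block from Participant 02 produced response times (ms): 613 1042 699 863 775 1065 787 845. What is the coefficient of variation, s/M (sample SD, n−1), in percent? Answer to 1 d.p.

18.7%

n = 8, Σ = 6689, M = 836.1250
Σ(x−M)² = 170306.875; s = √(170306.875/7) = 155.9793
CV = 155.9793 / 836.1250 = 0.18655 = 18.655%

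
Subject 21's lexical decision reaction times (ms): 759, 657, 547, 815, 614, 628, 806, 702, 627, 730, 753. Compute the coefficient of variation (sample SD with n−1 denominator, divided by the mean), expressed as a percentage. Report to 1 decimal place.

12.4%

n = 11, Σ = 7638, M = 694.3636
Σ(x−M)² = 74472.545; s = √(74472.545/10) = 86.2975
CV = 86.2975 / 694.3636 = 0.12428 = 12.428%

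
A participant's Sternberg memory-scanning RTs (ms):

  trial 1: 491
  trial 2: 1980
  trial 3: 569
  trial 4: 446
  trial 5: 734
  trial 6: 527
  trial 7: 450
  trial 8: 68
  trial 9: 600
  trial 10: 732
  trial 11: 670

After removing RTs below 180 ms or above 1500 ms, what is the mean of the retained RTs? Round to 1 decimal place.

Excluded: 68, 1980
Retained (n=9): Σ = 5219
Mean = 5219/9 = 579.8889

579.9 ms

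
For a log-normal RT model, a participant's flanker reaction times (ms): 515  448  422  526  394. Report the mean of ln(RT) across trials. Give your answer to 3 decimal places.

6.127

ln(RT): 6.2442, 6.1048, 6.0450, 6.2653, 5.9764
Σ ln(RT) = 30.6356
Mean = 30.6356/5 = 6.12712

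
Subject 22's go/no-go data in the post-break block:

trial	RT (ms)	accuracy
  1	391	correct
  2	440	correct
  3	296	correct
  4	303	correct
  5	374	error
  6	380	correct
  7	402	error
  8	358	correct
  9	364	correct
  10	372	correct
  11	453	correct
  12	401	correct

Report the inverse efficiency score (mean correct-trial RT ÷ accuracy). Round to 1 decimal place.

451.0 ms

Correct trials (n=10): 391, 440, 296, 303, 380, 358, 364, 372, 453, 401
Mean correct RT = 3758/10 = 375.8000 ms
Proportion correct = 10/12
IES = 375.8000 / (10/12) = 450.960 ms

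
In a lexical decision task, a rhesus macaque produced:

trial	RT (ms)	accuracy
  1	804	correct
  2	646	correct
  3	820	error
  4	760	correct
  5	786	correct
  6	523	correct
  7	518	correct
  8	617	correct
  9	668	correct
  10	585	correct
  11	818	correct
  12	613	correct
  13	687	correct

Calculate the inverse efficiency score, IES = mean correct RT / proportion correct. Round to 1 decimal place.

Correct trials (n=12): 804, 646, 760, 786, 523, 518, 617, 668, 585, 818, 613, 687
Mean correct RT = 8025/12 = 668.7500 ms
Proportion correct = 12/13
IES = 668.7500 / (12/13) = 724.479 ms

724.5 ms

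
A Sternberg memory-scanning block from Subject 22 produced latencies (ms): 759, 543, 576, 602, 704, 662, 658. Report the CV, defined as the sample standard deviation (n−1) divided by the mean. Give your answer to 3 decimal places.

0.117

n = 7, Σ = 4504, M = 643.4286
Σ(x−M)² = 33931.714; s = √(33931.714/6) = 75.2016
CV = 75.2016 / 643.4286 = 0.11688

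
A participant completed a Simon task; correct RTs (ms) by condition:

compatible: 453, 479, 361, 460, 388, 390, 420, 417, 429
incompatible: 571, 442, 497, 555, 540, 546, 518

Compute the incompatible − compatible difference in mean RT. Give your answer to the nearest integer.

102 ms

M(compatible) = 3797/9 = 421.889
M(incompatible) = 3669/7 = 524.143
Difference = 524.143 − 421.889 = 102.254 ms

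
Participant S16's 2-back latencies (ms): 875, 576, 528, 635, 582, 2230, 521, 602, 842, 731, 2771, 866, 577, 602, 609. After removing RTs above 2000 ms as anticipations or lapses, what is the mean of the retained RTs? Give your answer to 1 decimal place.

Excluded: 2230, 2771
Retained (n=13): Σ = 8546
Mean = 8546/13 = 657.3846

657.4 ms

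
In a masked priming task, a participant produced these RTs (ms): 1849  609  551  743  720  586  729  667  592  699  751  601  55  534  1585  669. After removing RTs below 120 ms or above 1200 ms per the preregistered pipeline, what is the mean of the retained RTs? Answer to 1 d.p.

650.1 ms

Excluded: 55, 1585, 1849
Retained (n=13): Σ = 8451
Mean = 8451/13 = 650.0769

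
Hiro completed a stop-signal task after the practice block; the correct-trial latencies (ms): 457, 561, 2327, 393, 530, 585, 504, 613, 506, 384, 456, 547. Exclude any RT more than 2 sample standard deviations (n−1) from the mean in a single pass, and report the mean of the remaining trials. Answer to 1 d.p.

n = 12, ΣRT = 7863, M = 655.250
Σ(x−M)² = 3104264.25; s = √(3104264.25/11) = 531.230
Cutoffs: 655.250 ± 2·531.230 → [-407.2, 1717.7]
Outside: 2327 → excluded.
Retained (n=11): Σ = 5536, mean = 5536/11 = 503.273

503.3 ms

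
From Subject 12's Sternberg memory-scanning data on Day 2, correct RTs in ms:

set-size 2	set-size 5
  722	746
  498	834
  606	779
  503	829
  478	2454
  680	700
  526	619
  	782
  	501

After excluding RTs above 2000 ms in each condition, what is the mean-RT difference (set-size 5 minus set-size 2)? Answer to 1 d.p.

150.5 ms

set-size 5: exclude 2454
M(set-size 2) = 4013/7 = 573.286
M(set-size 5) = 5790/8 = 723.750
Difference = 723.750 − 573.286 = 150.464 ms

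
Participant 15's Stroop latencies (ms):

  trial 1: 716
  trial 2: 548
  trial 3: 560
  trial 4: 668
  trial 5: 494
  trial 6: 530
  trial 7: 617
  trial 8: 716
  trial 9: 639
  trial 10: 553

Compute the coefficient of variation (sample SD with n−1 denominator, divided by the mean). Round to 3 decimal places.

0.130

n = 10, Σ = 6041, M = 604.1000
Σ(x−M)² = 55826.900; s = √(55826.900/9) = 78.7591
CV = 78.7591 / 604.1000 = 0.13037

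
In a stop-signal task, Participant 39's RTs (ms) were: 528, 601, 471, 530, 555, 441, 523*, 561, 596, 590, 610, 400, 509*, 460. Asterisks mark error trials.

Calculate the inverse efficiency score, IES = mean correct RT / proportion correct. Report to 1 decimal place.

616.7 ms

Correct trials (n=12): 528, 601, 471, 530, 555, 441, 561, 596, 590, 610, 400, 460
Mean correct RT = 6343/12 = 528.5833 ms
Proportion correct = 12/14
IES = 528.5833 / (12/14) = 616.681 ms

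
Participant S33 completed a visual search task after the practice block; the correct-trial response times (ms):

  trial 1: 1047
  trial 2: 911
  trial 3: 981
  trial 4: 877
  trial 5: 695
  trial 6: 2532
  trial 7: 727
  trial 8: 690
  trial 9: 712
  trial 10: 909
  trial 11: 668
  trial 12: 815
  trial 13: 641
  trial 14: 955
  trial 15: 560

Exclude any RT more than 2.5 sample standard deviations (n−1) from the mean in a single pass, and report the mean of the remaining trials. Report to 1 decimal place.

n = 15, ΣRT = 13720, M = 914.667
Σ(x−M)² = 3087251.33; s = √(3087251.33/14) = 469.593
Cutoffs: 914.667 ± 2.5·469.593 → [-259.3, 2088.7]
Outside: 2532 → excluded.
Retained (n=14): Σ = 11188, mean = 11188/14 = 799.143

799.1 ms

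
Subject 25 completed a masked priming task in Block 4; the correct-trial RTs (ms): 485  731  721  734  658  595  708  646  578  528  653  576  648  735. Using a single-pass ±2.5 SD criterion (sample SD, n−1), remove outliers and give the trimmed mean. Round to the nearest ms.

n = 14, ΣRT = 8996, M = 642.571
Σ(x−M)² = 84361.43; s = √(84361.43/13) = 80.556
Cutoffs: 642.571 ± 2.5·80.556 → [441.2, 844.0]
No RTs fall outside the cutoffs; all 14 retained. Mean = 8996/14 = 642.571

643 ms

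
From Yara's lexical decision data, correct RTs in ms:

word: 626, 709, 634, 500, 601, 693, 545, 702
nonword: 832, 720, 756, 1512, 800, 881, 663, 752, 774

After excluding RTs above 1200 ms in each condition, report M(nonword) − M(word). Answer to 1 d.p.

nonword: exclude 1512
M(word) = 5010/8 = 626.250
M(nonword) = 6178/8 = 772.250
Difference = 772.250 − 626.250 = 146.000 ms

146.0 ms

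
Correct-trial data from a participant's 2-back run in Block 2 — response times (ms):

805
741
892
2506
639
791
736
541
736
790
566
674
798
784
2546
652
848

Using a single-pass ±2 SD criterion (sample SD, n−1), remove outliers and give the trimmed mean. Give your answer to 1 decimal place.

732.9 ms

n = 17, ΣRT = 16045, M = 943.824
Σ(x−M)² = 5815748.47; s = √(5815748.47/16) = 602.897
Cutoffs: 943.824 ± 2·602.897 → [-262.0, 2149.6]
Outside: 2506, 2546 → excluded.
Retained (n=15): Σ = 10993, mean = 10993/15 = 732.867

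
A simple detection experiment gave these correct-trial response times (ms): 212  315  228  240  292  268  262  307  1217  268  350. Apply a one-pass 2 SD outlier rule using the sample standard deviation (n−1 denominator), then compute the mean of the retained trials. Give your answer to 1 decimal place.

274.2 ms

n = 11, ΣRT = 3959, M = 359.909
Σ(x−M)² = 824266.91; s = √(824266.91/10) = 287.100
Cutoffs: 359.909 ± 2·287.100 → [-214.3, 934.1]
Outside: 1217 → excluded.
Retained (n=10): Σ = 2742, mean = 2742/10 = 274.200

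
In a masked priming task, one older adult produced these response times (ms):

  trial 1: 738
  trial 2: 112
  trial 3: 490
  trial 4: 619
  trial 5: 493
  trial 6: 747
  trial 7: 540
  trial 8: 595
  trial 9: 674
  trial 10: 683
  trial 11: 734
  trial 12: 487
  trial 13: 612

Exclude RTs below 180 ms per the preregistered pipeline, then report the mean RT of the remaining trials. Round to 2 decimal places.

Excluded: 112
Retained (n=12): Σ = 7412
Mean = 7412/12 = 617.6667

617.67 ms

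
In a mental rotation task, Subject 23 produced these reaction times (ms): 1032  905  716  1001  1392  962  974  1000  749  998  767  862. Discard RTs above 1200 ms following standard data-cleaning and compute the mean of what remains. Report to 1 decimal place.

Excluded: 1392
Retained (n=11): Σ = 9966
Mean = 9966/11 = 906.0000

906.0 ms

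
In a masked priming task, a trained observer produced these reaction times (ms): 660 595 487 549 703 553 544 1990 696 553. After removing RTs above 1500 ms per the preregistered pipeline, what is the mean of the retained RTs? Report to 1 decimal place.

593.3 ms

Excluded: 1990
Retained (n=9): Σ = 5340
Mean = 5340/9 = 593.3333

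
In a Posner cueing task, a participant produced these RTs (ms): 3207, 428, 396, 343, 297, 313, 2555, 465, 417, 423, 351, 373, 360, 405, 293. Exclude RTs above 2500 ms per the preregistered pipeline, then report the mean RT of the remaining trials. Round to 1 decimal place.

Excluded: 2555, 3207
Retained (n=13): Σ = 4864
Mean = 4864/13 = 374.1538

374.2 ms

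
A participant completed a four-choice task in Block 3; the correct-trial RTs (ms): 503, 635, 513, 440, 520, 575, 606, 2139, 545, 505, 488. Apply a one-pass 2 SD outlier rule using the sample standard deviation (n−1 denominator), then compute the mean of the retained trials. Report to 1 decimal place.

533.0 ms

n = 11, ΣRT = 7469, M = 679.000
Σ(x−M)² = 2375328.00; s = √(2375328.00/10) = 487.373
Cutoffs: 679.000 ± 2·487.373 → [-295.7, 1653.7]
Outside: 2139 → excluded.
Retained (n=10): Σ = 5330, mean = 5330/10 = 533.000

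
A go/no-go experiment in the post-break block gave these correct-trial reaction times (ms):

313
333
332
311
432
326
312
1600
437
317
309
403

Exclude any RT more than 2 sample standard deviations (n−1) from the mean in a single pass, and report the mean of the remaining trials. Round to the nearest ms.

n = 12, ΣRT = 5425, M = 452.083
Σ(x−M)² = 1462842.92; s = √(1462842.92/11) = 364.672
Cutoffs: 452.083 ± 2·364.672 → [-277.3, 1181.4]
Outside: 1600 → excluded.
Retained (n=11): Σ = 3825, mean = 3825/11 = 347.727

348 ms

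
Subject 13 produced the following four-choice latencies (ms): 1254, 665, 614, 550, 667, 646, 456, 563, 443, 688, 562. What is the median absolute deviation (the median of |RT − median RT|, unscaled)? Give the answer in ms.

53 ms

Sorted: 443, 456, 550, 562, 563, 614, 646, 665, 667, 688, 1254 → median = 614
|x − 614|: 640, 51, 0, 64, 53, 32, 158, 51, 171, 74, 52
Sorted deviations: 0, 32, 51, 51, 52, 53, 64, 74, 158, 171, 640 → MAD = 53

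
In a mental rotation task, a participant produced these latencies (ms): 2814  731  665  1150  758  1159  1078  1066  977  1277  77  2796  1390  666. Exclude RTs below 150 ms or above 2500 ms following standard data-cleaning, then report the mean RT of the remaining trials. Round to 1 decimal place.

992.5 ms

Excluded: 77, 2796, 2814
Retained (n=11): Σ = 10917
Mean = 10917/11 = 992.4545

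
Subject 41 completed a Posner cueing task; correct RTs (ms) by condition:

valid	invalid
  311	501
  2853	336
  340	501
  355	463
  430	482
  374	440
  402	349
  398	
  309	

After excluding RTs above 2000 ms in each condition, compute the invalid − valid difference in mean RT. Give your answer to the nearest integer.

74 ms

valid: exclude 2853
M(valid) = 2919/8 = 364.875
M(invalid) = 3072/7 = 438.857
Difference = 438.857 − 364.875 = 73.982 ms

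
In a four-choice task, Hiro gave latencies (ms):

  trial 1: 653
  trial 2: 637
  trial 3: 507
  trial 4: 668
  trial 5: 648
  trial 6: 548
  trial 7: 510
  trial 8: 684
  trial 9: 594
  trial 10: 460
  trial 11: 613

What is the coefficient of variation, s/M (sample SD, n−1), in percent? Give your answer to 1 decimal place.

12.7%

n = 11, Σ = 6522, M = 592.9091
Σ(x−M)² = 56866.909; s = √(56866.909/10) = 75.4102
CV = 75.4102 / 592.9091 = 0.12719 = 12.719%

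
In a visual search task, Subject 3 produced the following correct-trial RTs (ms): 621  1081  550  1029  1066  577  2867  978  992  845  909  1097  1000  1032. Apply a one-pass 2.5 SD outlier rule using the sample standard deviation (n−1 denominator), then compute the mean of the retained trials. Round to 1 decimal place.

905.9 ms

n = 14, ΣRT = 14644, M = 1046.000
Σ(x−M)² = 4036180.00; s = √(4036180.00/13) = 557.203
Cutoffs: 1046.000 ± 2.5·557.203 → [-347.0, 2439.0]
Outside: 2867 → excluded.
Retained (n=13): Σ = 11777, mean = 11777/13 = 905.923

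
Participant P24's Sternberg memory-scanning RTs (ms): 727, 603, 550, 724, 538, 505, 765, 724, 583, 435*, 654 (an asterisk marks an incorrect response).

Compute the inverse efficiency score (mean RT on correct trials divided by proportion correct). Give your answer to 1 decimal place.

701.0 ms

Correct trials (n=10): 727, 603, 550, 724, 538, 505, 765, 724, 583, 654
Mean correct RT = 6373/10 = 637.3000 ms
Proportion correct = 10/11
IES = 637.3000 / (10/11) = 701.030 ms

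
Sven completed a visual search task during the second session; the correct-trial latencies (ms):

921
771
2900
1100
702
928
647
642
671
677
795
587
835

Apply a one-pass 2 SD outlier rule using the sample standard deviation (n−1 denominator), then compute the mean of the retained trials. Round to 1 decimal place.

773.0 ms

n = 13, ΣRT = 12176, M = 936.615
Σ(x−M)² = 4425603.08; s = √(4425603.08/12) = 607.289
Cutoffs: 936.615 ± 2·607.289 → [-278.0, 2151.2]
Outside: 2900 → excluded.
Retained (n=12): Σ = 9276, mean = 9276/12 = 773.000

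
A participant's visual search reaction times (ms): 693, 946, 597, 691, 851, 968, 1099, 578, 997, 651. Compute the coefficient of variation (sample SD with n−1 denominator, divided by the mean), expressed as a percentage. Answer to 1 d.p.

23.2%

n = 10, Σ = 8071, M = 807.1000
Σ(x−M)² = 315870.900; s = √(315870.900/9) = 187.3413
CV = 187.3413 / 807.1000 = 0.23212 = 23.212%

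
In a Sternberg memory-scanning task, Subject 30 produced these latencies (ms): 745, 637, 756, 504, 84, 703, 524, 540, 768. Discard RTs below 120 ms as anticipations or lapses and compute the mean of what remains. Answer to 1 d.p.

647.1 ms

Excluded: 84
Retained (n=8): Σ = 5177
Mean = 5177/8 = 647.1250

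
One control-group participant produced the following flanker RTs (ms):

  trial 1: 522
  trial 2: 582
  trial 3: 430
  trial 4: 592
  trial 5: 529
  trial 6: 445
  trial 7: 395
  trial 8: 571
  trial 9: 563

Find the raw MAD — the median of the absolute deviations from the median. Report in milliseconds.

Sorted: 395, 430, 445, 522, 529, 563, 571, 582, 592 → median = 529
|x − 529|: 7, 53, 99, 63, 0, 84, 134, 42, 34
Sorted deviations: 0, 7, 34, 42, 53, 63, 84, 99, 134 → MAD = 53

53 ms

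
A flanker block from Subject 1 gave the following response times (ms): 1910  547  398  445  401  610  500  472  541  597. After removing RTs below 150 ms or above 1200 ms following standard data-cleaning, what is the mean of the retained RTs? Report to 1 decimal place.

Excluded: 1910
Retained (n=9): Σ = 4511
Mean = 4511/9 = 501.2222

501.2 ms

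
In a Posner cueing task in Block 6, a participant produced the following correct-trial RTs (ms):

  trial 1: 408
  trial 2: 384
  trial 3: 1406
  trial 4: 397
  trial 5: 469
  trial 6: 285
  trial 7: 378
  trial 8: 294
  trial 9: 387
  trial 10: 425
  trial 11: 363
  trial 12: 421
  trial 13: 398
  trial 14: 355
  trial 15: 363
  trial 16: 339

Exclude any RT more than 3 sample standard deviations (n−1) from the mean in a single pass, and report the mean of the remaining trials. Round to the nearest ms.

378 ms

n = 16, ΣRT = 7072, M = 442.000
Σ(x−M)² = 1023570.00; s = √(1023570.00/15) = 261.224
Cutoffs: 442.000 ± 3·261.224 → [-341.7, 1225.7]
Outside: 1406 → excluded.
Retained (n=15): Σ = 5666, mean = 5666/15 = 377.733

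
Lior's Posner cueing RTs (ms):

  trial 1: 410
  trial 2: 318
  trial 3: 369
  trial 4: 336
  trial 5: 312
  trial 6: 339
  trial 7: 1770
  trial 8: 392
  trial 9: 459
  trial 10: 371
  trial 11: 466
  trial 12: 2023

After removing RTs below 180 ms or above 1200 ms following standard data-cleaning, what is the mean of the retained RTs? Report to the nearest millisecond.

Excluded: 1770, 2023
Retained (n=10): Σ = 3772
Mean = 3772/10 = 377.2000

377 ms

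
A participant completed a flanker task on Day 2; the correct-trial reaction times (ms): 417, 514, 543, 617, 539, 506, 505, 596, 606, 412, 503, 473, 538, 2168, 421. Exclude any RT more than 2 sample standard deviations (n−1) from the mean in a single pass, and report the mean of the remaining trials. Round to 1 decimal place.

513.6 ms

n = 15, ΣRT = 9358, M = 623.867
Σ(x−M)² = 2612903.73; s = √(2612903.73/14) = 432.014
Cutoffs: 623.867 ± 2·432.014 → [-240.2, 1487.9]
Outside: 2168 → excluded.
Retained (n=14): Σ = 7190, mean = 7190/14 = 513.571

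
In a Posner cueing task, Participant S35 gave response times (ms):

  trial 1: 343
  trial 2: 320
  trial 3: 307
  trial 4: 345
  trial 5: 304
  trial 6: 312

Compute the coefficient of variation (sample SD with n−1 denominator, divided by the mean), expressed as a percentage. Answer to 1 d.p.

n = 6, Σ = 1931, M = 321.8333
Σ(x−M)² = 1622.833; s = √(1622.833/5) = 18.0157
CV = 18.0157 / 321.8333 = 0.05598 = 5.598%

5.6%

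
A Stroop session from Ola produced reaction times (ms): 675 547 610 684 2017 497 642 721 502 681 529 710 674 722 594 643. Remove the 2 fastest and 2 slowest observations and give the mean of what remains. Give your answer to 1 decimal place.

642.5 ms

Sorted: 497, 502, 529, 547, 594, 610, 642, 643, 674, 675, 681, 684, 710, 721, 722, 2017
Drop lowest 2 (497, 502) and highest 2 (722, 2017)
Remaining (n=12): Σ = 7710, mean = 7710/12 = 642.500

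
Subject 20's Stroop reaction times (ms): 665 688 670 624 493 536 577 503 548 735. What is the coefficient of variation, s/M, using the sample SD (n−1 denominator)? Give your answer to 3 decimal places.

n = 10, Σ = 6039, M = 603.9000
Σ(x−M)² = 63704.900; s = √(63704.900/9) = 84.1328
CV = 84.1328 / 603.9000 = 0.13932

0.139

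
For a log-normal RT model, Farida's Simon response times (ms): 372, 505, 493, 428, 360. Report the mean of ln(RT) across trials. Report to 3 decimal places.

6.058

ln(RT): 5.9189, 6.2246, 6.2005, 6.0591, 5.8861
Σ ln(RT) = 30.2892
Mean = 30.2892/5 = 6.05784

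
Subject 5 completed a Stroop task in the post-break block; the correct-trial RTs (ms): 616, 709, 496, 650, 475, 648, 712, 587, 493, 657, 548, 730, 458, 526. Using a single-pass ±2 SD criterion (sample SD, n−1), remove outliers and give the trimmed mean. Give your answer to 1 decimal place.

n = 14, ΣRT = 8305, M = 593.214
Σ(x−M)² = 115392.36; s = √(115392.36/13) = 94.214
Cutoffs: 593.214 ± 2·94.214 → [404.8, 781.6]
No RTs fall outside the cutoffs; all 14 retained. Mean = 8305/14 = 593.214

593.2 ms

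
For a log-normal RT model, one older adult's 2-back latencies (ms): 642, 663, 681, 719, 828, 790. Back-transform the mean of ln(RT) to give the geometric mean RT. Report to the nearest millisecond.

ln(RT): 6.4646, 6.4968, 6.5236, 6.5779, 6.7190, 6.6720
Mean ln(RT) = 39.4538/6 = 6.57564
Geometric mean = exp(6.57564) = 717.40 ms

717 ms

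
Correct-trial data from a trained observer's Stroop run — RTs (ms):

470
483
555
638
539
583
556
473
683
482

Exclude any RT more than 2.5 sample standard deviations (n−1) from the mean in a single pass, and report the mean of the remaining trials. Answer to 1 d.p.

n = 10, ΣRT = 5462, M = 546.200
Σ(x−M)² = 48001.60; s = √(48001.60/9) = 73.031
Cutoffs: 546.200 ± 2.5·73.031 → [363.6, 728.8]
No RTs fall outside the cutoffs; all 10 retained. Mean = 5462/10 = 546.200

546.2 ms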